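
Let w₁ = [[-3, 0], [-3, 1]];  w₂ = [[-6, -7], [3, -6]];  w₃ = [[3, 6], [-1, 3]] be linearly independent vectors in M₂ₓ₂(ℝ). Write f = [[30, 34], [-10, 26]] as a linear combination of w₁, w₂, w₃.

Identify each element with its coordinate vector in ℝ⁴ via {E₁₁, E₁₂, E₂₁, E₂₂}.
Since w₁, w₂, w₃ are independent, the coefficients expressing f are uniquely determined by a linear system.
Back-substitution yields (a₁, a₂, a₃) = (-1, -4, 1).

f = -w₁ - 4w₂ + w₃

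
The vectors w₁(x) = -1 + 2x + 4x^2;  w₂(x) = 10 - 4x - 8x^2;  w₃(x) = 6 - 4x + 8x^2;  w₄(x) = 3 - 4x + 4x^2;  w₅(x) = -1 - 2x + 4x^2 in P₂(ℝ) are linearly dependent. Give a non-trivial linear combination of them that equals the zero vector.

4w₁ + w₂ - 3w₃ + 4w₄ = 0

Write each element as a vector in ℝ³ using {1, x, x^2}.
Row-reduce the matrix with w₁, w₂, w₃, w₄, w₅ as columns; the null space gives the coefficients.
A generator of the null space is (4, 1, -3, 4, 0).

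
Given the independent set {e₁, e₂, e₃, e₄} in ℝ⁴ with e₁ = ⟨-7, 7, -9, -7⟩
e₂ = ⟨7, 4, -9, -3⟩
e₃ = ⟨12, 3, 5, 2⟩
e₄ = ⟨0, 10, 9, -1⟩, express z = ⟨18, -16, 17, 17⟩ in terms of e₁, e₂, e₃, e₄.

z = -4e₁ + 2e₂ - 2e₃ + e₄

Solve the system with e₁, e₂, e₃, e₄ as columns and z as the right-hand side.
The system has the unique solution (a₁, …, a₄) = (-4, 2, -2, 1).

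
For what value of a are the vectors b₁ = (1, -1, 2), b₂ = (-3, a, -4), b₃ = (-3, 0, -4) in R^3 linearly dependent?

Dependence holds iff the 3×3 matrix [b₁ b₂ b₃] is singular.
The determinant works out to 2*a.
This vanishes exactly when a = 0.

a = 0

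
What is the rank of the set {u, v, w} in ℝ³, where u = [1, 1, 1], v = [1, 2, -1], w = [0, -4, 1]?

rank 3

Form the matrix with u, v, w as columns and reduce.
Exactly 3 pivots survive; hence the rank is 3.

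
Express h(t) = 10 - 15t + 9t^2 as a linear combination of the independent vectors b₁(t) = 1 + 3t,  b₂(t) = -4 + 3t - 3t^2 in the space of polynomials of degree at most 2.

Work in coordinates with respect to the standard basis {1, t, t^2}.
Set up the augmented matrix [b₁ | b₂ | h] and row-reduce.
Row-reducing the augmented matrix gives the unique coefficients (a₁, a₂) = (-2, -3).

h = -2b₁ - 3b₂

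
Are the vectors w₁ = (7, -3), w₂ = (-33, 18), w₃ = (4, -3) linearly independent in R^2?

There are 3 vectors in a 2-dimensional space, so they cannot be linearly independent.

linearly dependent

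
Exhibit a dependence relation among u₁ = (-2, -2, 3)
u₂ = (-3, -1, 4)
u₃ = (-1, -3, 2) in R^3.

Solve the homogeneous system with u₁, u₂, u₃ as columns by row-reducing the coefficient matrix.
One solution (up to scaling) is (2, -1, -1).

2u₁ - u₂ - u₃ = 0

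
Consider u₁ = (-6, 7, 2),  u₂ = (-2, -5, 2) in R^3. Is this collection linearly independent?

linearly independent

Row-reduce the matrix whose columns are u₁, u₂.
The reduction yields 2 nonzero rows, so the rank is 2.
Since rank = 2 (the number of vectors), the set is linearly independent.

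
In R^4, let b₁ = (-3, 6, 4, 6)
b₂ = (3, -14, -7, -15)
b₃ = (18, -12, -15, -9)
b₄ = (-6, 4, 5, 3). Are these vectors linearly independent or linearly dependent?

One vector is a scalar multiple of another, so the set is dependent.

linearly dependent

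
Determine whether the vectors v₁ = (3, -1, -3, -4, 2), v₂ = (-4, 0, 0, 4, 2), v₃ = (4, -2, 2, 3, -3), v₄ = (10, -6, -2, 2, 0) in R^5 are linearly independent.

linearly dependent

Row-reduce the matrix whose columns are v₁, v₂, v₃, v₄.
The reduction yields 3 nonzero rows, so the rank is 3.
Since rank 3 < 4, the set is linearly dependent.
Indeed 2v₁ + v₂ + 2v₃ - v₄ = 0.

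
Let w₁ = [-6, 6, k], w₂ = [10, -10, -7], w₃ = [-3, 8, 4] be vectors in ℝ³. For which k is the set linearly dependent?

Place the vectors as rows of a 3×3 matrix; dependence ⇔ determinant zero.
Expanding, det = 50*k - 210.
Solving 50*k - 210 = 0 yields k = 21/5.

k = 21/5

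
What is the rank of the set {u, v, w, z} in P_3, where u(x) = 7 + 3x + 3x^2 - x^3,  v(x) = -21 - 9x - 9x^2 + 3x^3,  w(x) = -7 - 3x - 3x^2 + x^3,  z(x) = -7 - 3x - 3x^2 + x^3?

rank 1

Pass to coordinate vectors with respect to the basis {1, x, …, x^3}.
Put the 4×4 matrix [u|v|w|z] into echelon form.
The echelon form has 1 nonzero row, so the rank is 1.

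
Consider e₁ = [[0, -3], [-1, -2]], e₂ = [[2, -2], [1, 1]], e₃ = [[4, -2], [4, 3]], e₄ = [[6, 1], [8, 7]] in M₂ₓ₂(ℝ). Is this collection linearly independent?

linearly dependent

Take coordinates with respect to the standard basis {E₁₁, E₁₂, E₂₁, E₂₂}.
The matrix [e₁|e₂|e₃|e₄] has determinant 0.
A zero determinant means the columns are linearly dependent.
Indeed e₁ + e₂ - 2e₃ + e₄ = 0.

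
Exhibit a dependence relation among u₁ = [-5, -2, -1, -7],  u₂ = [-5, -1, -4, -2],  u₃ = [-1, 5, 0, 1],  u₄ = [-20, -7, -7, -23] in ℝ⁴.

Row-reduce the matrix with u₁, u₂, u₃, u₄ as columns; the null space gives the coefficients.
The free variable yields coefficients (3, 1, 0, -1) (any nonzero multiple also works).

3u₁ + u₂ - u₄ = 0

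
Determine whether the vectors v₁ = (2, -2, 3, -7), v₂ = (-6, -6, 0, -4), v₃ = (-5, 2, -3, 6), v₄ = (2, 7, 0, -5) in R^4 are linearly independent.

The matrix [v₁|v₂|v₃|v₄] has determinant 432.
A nonzero determinant means the columns are linearly independent.

linearly independent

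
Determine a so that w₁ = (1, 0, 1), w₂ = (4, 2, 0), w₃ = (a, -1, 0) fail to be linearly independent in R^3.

a = -2

The set is linearly dependent precisely when det[w₁; w₂; w₃] = 0.
The determinant works out to -2*a - 4.
Setting this to zero gives a = -2.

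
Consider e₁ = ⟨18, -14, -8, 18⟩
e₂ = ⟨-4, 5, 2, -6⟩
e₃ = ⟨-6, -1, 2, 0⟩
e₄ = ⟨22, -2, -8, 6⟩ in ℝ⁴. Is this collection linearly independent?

Row-reduce the matrix whose columns are e₁, e₂, e₃, e₄.
The reduction yields 2 nonzero rows, so the rank is 2.
Since rank 2 < 4, the set is linearly dependent.

linearly dependent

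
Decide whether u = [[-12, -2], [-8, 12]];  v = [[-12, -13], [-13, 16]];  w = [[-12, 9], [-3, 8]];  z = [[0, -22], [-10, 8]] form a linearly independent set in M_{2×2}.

Take coordinates with respect to the standard basis {E₁₁, E₁₂, E₂₁, E₂₂}.
Row-reduce the matrix whose columns are u, v, w, z.
The reduction yields 2 nonzero rows, so the rank is 2.
Since rank 2 < 4, the set is linearly dependent.

linearly dependent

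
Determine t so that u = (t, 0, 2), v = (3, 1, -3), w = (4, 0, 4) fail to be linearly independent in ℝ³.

Place the vectors as rows of a 3×3 matrix; dependence ⇔ determinant zero.
Cofactor expansion gives det = 4*t - 8.
Setting this to zero gives t = 2.

t = 2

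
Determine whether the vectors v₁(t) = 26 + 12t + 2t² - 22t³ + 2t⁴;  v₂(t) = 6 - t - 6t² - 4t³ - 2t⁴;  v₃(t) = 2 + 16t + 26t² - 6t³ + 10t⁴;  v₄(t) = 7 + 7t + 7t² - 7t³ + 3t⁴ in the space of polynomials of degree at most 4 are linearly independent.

linearly dependent

Take coordinates with respect to the standard basis {1, t, …, t⁴}.
Row-reduce the matrix whose columns are v₁, v₂, v₃, v₄.
The reduction yields 2 nonzero rows, so the rank is 2.
Since rank 2 < 4, the set is linearly dependent.
Indeed v₁ - 4v₂ - v₃ = 0.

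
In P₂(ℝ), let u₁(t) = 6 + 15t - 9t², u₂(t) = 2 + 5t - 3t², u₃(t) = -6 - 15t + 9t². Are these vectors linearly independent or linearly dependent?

Write each element as a coordinate vector in ℝ³ using {1, t, t²}.
Row-reduce the matrix whose columns are u₁, u₂, u₃.
The reduction yields 1 nonzero row, so the rank is 1.
Since rank 1 < 3, the set is linearly dependent.
Indeed u₁ - 3u₂ = 0.

linearly dependent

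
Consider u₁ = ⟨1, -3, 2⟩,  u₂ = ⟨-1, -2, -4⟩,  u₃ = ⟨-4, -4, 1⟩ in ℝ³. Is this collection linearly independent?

Form the 3×3 matrix with these as columns; its determinant is -77.
A nonzero determinant means the columns are linearly independent.

linearly independent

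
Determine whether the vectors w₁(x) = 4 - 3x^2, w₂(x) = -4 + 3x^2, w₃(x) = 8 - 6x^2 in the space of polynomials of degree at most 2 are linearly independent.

Write each element as a coordinate vector in ℝ³ using {1, x, x^2}.
One vector is a scalar multiple of another, so the set is dependent.

linearly dependent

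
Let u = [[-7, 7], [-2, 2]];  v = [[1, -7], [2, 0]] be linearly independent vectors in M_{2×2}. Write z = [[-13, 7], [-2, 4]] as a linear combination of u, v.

z = 2u + v

Identify each element with its coordinate vector in ℝ⁴ via {E₁₁, E₁₂, E₂₁, E₂₂}.
Write z = c₁u + c₂v and equate components.
The system has the unique solution (c₁, c₂) = (2, 1).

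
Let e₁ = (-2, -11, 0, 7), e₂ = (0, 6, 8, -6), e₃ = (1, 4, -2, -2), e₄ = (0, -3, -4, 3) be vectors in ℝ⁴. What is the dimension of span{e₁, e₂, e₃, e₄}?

Apply Gaussian elimination to the matrix whose rows are e₁, e₂, e₃, e₄.
The echelon form has 2 nonzero rows, so the rank is 2.

dim = 2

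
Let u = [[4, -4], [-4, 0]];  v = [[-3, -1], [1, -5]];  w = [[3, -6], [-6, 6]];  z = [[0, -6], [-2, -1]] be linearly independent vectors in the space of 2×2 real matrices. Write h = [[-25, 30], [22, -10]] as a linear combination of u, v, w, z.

Work in coordinates with respect to the standard basis {E₁₁, E₁₂, E₂₁, E₂₂}.
Set up the augmented matrix [u | v | w | z | h] and row-reduce.
Back-substitution yields (α₁, …, α₄) = (-4, 4, 1, -4).

h = -4u + 4v + w - 4z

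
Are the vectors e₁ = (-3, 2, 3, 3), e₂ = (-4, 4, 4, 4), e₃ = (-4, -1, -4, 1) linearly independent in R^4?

linearly independent

Place the vectors as rows of a 3×4 matrix and reduce to echelon form.
The reduction yields 3 nonzero rows, so the rank is 3.
Since rank = 3 (the number of vectors), the set is linearly independent.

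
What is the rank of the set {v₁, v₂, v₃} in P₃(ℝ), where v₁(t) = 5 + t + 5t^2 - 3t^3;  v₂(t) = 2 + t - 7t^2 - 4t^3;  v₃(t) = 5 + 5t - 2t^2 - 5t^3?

3

Use coordinates relative to {1, t, …, t^3}.
Put the 4×3 matrix [v₁|v₂|v₃] into echelon form.
Exactly 3 pivots survive; hence the rank is 3.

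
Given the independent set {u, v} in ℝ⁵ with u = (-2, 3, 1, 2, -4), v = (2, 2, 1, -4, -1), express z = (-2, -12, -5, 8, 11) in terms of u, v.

z = -2u - 3v

Write z = a₁u + a₂v and equate components.
The system has the unique solution (a₁, a₂) = (-2, -3).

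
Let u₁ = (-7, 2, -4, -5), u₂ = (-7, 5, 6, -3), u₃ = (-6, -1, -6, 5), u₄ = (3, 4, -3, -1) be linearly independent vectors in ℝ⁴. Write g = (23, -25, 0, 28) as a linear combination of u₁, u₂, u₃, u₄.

Set up the augmented matrix [u₁ | u₂ | u₃ | u₄ | g] and row-reduce.
Row-reducing the augmented matrix gives the unique coefficients (a₁, …, a₄) = (-3, -2, 1, -2).

g = -3u₁ - 2u₂ + u₃ - 2u₄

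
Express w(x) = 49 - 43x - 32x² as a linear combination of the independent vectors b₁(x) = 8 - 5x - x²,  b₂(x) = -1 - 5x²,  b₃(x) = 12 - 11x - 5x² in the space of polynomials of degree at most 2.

w = 2b₁ + 3b₂ + 3b₃

Identify each element with its coordinate vector in ℝ³ via {1, x, x²}.
Solve the system with b₁, b₂, b₃ as columns and w as the right-hand side.
Back-substitution yields (c₁, c₂, c₃) = (2, 3, 3).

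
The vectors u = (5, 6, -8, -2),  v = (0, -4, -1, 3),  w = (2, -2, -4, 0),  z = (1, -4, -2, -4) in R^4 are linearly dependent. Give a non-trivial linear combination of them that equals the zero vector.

u + 2v - 3w + z = 0

Set up α₁u + … + α₄z = 0 and solve the homogeneous system.
A generator of the null space is (1, 2, -3, 1).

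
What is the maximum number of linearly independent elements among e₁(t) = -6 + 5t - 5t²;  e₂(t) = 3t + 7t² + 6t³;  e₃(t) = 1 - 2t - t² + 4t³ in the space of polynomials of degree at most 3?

3

Use coordinates relative to {1, t, …, t³}.
Form the matrix with e₁, e₂, e₃ as columns and reduce.
Reduction leaves 3 leading entries, giving rank 3.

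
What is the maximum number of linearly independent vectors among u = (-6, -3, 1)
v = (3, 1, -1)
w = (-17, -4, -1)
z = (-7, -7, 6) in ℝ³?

Form the matrix with u, v, w, z as columns and reduce.
There are 3 pivot columns, so rank = 3.
(With 4 elements in a 3-dimensional space the rank is at most 3.)

3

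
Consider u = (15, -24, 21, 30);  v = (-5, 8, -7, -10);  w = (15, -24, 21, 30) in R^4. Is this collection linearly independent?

Row-reduce the matrix whose columns are u, v, w.
The reduction yields 1 nonzero row, so the rank is 1.
Since rank 1 < 3, the set is linearly dependent.
Indeed u + 3v = 0.

linearly dependent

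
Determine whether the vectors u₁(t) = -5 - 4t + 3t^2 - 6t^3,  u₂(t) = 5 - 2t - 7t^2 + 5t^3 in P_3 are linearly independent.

linearly independent

Take coordinates with respect to the standard basis {1, t, …, t^3}.
Row-reduce the matrix whose columns are u₁, u₂.
The reduction yields 2 nonzero rows, so the rank is 2.
Since rank = 2 (the number of vectors), the set is linearly independent.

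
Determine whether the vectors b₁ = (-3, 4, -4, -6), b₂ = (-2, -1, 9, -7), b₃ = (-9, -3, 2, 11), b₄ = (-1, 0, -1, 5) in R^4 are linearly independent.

linearly independent

Place the vectors as rows of a 4×4 matrix and reduce to echelon form.
The reduction yields 4 nonzero rows, so the rank is 4.
Since rank = 4 (the number of vectors), the set is linearly independent.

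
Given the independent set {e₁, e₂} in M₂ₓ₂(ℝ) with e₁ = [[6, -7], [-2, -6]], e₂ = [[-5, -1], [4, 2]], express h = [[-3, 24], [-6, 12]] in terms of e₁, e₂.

h = -3e₁ - 3e₂

Work in coordinates with respect to the standard basis {E₁₁, E₁₂, E₂₁, E₂₂}.
Write h = c₁e₁ + c₂e₂ and equate components.
Row-reducing the augmented matrix gives the unique coefficients (c₁, c₂) = (-3, -3).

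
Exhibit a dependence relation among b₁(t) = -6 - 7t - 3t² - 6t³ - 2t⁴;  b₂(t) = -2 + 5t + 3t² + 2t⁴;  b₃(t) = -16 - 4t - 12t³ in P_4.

2b₁ + 2b₂ - b₃ = 0

Write each element as a vector in ℝ⁵ using {1, t, …, t⁴}.
Row-reduce the matrix with b₁, b₂, b₃ as columns; the null space gives the coefficients.
A generator of the null space is (2, 2, -1).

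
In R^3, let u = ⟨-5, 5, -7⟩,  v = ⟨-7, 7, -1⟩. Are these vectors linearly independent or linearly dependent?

linearly independent

Row-reduce the matrix whose columns are u, v.
The reduction yields 2 nonzero rows, so the rank is 2.
Since rank = 2 (the number of vectors), the set is linearly independent.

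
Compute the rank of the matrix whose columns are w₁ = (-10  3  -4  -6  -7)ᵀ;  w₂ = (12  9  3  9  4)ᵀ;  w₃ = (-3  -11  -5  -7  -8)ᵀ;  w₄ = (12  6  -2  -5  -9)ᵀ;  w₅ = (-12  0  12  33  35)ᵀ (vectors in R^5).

Form the matrix with w₁, w₂, w₃, w₄, w₅ as columns and reduce.
Reduction leaves 4 leading entries, giving rank 4.

4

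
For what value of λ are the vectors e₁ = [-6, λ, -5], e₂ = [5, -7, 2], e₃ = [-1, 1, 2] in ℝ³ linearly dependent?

Place the vectors as rows of a 3×3 matrix; dependence ⇔ determinant zero.
Cofactor expansion gives det = 106 - 12*λ.
Setting this to zero gives λ = 53/6.

λ = 53/6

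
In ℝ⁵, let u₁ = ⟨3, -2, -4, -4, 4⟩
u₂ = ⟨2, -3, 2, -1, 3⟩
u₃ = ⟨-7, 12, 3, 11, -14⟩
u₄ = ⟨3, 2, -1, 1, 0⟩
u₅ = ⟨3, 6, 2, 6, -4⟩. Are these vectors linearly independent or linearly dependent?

linearly dependent

Place the vectors as rows of a 5×5 matrix and reduce to echelon form.
The reduction yields 3 nonzero rows, so the rank is 3.
Since rank 3 < 5, the set is linearly dependent.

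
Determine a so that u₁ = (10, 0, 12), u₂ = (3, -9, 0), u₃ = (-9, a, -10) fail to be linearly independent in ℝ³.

The set is linearly dependent precisely when det[u₁; u₂; u₃] = 0.
The determinant works out to 36*a - 72.
Setting this to zero gives a = 2.

a = 2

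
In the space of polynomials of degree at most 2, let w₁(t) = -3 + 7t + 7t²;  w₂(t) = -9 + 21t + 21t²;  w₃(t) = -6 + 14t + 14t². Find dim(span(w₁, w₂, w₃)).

Represent each element by its coordinate vector in ℝ³.
Form the matrix with w₁, w₂, w₃ as columns and reduce.
Exactly 1 pivot survives; hence the rank is 1.

1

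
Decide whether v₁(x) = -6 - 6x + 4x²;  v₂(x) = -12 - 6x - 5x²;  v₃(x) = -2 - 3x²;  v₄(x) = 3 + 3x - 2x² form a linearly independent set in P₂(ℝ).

linearly dependent

Take coordinates with respect to the standard basis {1, x, x²}.
There are 4 vectors in a 3-dimensional space, so they cannot be linearly independent.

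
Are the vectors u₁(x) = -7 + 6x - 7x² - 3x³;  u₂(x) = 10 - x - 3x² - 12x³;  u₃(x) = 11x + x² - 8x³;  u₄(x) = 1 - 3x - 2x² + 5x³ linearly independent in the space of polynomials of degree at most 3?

Take coordinates with respect to the standard basis {1, x, …, x³}.
The matrix [u₁|u₂|u₃|u₄] has determinant -5504.
A nonzero determinant means the columns are linearly independent.

linearly independent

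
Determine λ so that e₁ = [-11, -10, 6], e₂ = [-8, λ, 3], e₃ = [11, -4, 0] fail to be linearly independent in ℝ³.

Dependence holds iff the 3×3 matrix [e₁ e₂ e₃] is singular.
The determinant works out to -66*λ - 270.
Solving -66*λ - 270 = 0 yields λ = -45/11.

λ = -45/11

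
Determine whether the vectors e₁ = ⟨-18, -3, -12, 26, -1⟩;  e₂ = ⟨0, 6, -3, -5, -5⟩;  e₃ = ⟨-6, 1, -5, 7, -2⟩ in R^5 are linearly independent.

linearly dependent

Place the vectors as rows of a 3×5 matrix and reduce to echelon form.
The reduction yields 2 nonzero rows, so the rank is 2.
Since rank 2 < 3, the set is linearly dependent.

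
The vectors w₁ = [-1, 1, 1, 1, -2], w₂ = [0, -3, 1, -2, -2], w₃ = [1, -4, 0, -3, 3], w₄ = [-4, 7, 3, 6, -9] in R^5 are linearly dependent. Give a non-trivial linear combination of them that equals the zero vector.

Set up α₁w₁ + … + α₄w₄ = 0 and solve the homogeneous system.
The free variable yields coefficients (3, 0, -1, -1) (any nonzero multiple also works).

3w₁ - w₃ - w₄ = 0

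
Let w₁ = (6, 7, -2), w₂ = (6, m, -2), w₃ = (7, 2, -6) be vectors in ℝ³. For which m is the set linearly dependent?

m = 7

Place the vectors as rows of a 3×3 matrix; dependence ⇔ determinant zero.
Expanding, det = 154 - 22*m.
This vanishes exactly when m = 7.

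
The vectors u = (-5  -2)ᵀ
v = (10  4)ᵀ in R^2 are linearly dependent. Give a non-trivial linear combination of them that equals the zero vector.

Solve the homogeneous system with u, v as columns by row-reducing the coefficient matrix.
One solution (up to scaling) is (2, 1).

2u + v = 0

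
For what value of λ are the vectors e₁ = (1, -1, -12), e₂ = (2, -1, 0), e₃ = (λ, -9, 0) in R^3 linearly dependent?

Place the vectors as rows of a 3×3 matrix; dependence ⇔ determinant zero.
Expanding, det = 216 - 12*λ.
Solving 216 - 12*λ = 0 yields λ = 18.

λ = 18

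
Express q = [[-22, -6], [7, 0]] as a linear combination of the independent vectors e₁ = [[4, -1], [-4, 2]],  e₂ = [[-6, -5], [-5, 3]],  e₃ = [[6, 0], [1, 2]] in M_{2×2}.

Identify each element with its coordinate vector in ℝ⁴ via {E₁₁, E₁₂, E₂₁, E₂₂}.
Set up the augmented matrix [e₁ | e₂ | e₃ | q] and row-reduce.
The system has the unique solution (α₁, α₂, α₃) = (-4, 2, 1).

q = -4e₁ + 2e₂ + e₃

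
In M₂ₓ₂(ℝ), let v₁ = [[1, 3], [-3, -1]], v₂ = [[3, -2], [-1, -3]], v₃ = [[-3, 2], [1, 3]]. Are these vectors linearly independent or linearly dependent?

Take coordinates with respect to the standard basis {E₁₁, E₁₂, E₂₁, E₂₂}.
Place the vectors as rows of a 3×4 matrix and reduce to echelon form.
The reduction yields 2 nonzero rows, so the rank is 2.
Since rank 2 < 3, the set is linearly dependent.
Indeed v₂ + v₃ = 0.

linearly dependent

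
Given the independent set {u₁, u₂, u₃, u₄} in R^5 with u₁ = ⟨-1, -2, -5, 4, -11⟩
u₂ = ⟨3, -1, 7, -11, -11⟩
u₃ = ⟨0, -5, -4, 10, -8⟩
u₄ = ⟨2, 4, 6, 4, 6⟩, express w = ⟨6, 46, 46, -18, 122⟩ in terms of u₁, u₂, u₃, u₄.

Solve the system with u₁, u₂, u₃, u₄ as columns and w as the right-hand side.
Back-substitution yields (α₁, …, α₄) = (-4, -2, -4, 4).

w = -4u₁ - 2u₂ - 4u₃ + 4u₄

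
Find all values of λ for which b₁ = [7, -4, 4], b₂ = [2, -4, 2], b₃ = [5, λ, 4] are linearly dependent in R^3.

The set is linearly dependent precisely when det[b₁; b₂; b₃] = 0.
The determinant works out to -6*λ - 40.
Setting this to zero gives λ = -20/3.

λ = -20/3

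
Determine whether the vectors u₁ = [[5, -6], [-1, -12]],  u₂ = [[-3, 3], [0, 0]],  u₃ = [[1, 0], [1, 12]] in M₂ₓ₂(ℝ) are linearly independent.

Write each element as a coordinate vector in ℝ⁴ using {E₁₁, E₁₂, E₂₁, E₂₂}.
Place the vectors as rows of a 3×4 matrix and reduce to echelon form.
The reduction yields 2 nonzero rows, so the rank is 2.
Since rank 2 < 3, the set is linearly dependent.

linearly dependent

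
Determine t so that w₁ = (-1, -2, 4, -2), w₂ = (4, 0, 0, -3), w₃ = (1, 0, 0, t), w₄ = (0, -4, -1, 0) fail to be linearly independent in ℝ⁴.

t = -3/4

The set is linearly dependent precisely when det[w₁; w₂; w₃; w₄] = 0.
Cofactor expansion gives det = 72*t + 54.
Setting this to zero gives t = -3/4.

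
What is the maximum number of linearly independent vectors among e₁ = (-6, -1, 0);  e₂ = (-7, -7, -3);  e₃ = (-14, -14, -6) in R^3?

2

Apply Gaussian elimination to the matrix whose rows are e₁, e₂, e₃.
Exactly 2 pivots survive; hence the rank is 2.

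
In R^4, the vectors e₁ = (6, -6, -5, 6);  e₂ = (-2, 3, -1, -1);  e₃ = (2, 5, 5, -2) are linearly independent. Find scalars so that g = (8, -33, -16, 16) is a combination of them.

g = e₁ - 4e₂ - 3e₃

Write g = α₁e₁ + … + α₃e₃ and equate components.
Row-reducing the augmented matrix gives the unique coefficients (α₁, α₂, α₃) = (1, -4, -3).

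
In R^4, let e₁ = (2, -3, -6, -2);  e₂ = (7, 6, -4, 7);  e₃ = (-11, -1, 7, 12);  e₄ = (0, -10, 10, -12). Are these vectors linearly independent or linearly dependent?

The matrix [e₁|e₂|e₃|e₄] has determinant -9694.
A nonzero determinant means the columns are linearly independent.

linearly independent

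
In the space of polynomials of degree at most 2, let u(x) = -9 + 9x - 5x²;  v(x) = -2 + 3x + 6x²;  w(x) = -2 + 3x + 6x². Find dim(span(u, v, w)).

Use coordinates relative to {1, x, x²}.
Row-reduce the 3×3 matrix with these as rows.
There are 2 pivot columns, so rank = 2.

2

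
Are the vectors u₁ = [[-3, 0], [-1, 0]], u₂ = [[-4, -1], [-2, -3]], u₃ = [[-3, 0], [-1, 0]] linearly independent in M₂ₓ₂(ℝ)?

linearly dependent

Take coordinates with respect to the standard basis {E₁₁, E₁₂, E₂₁, E₂₂}.
Two of the vectors are equal, giving an immediate dependence.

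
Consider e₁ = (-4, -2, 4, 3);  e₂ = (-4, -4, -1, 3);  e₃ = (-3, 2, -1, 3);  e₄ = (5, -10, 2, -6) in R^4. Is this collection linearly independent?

Place the vectors as rows of a 4×4 matrix and reduce to echelon form.
The reduction yields 3 nonzero rows, so the rank is 3.
Since rank 3 < 4, the set is linearly dependent.
Indeed e₂ - 3e₃ - e₄ = 0.

linearly dependent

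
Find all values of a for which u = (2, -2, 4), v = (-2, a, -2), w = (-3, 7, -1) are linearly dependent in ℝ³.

a = 18/5

The vectors are dependent exactly when the determinant of the matrix with rows u, v, w vanishes.
Expanding, det = 10*a - 36.
Solving 10*a - 36 = 0 yields a = 18/5.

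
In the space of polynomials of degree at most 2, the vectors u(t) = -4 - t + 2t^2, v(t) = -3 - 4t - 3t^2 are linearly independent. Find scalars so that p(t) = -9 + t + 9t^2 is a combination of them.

p = 3u - v

Work in coordinates with respect to the standard basis {1, t, t^2}.
Since u, v are independent, the coefficients expressing p are uniquely determined by a linear system.
Row-reducing the augmented matrix gives the unique coefficients (c₁, c₂) = (3, -1).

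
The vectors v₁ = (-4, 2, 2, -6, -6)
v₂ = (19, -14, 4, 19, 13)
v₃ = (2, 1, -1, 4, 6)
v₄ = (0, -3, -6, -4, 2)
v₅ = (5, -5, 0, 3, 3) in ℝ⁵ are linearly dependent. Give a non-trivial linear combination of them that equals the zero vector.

v₁ + v₂ + v₄ - 3v₅ = 0

Solve the homogeneous system with v₁, v₂, v₃, v₄, v₅ as columns by row-reducing the coefficient matrix.
A generator of the null space is (1, 1, 0, 1, -3).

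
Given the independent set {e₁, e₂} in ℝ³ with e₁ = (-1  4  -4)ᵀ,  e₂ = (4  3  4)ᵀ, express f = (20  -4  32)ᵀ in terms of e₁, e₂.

Set up the augmented matrix [e₁ | e₂ | f] and row-reduce.
The system has the unique solution (α₁, α₂) = (-4, 4).

f = -4e₁ + 4e₂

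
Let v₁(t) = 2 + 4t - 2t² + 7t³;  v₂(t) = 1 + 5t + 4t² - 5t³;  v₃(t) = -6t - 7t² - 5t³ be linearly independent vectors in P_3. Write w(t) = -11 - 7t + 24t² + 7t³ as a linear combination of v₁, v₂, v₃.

Work in coordinates with respect to the standard basis {1, t, …, t³}.
Since v₁, v₂, v₃ are independent, the coefficients expressing w are uniquely determined by a linear system.
Back-substitution yields (c₁, c₂, c₃) = (-4, -3, -4).

w = -4v₁ - 3v₂ - 4v₃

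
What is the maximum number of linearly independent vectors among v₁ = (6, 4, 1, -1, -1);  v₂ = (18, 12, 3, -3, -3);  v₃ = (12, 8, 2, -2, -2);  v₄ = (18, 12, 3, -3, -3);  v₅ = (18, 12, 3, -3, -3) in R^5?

Put the 5×5 matrix [v₁|v₂|v₃|v₄|v₅] into echelon form.
The echelon form has 1 nonzero row, so the rank is 1.

1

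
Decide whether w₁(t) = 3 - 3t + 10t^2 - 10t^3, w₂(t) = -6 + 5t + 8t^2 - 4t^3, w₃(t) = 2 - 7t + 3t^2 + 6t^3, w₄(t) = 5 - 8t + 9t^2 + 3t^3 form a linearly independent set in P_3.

Take coordinates with respect to the standard basis {1, t, …, t^3}.
Row-reduce the matrix whose columns are w₁, w₂, w₃, w₄.
The reduction yields 4 nonzero rows, so the rank is 4.
Since rank = 4 (the number of vectors), the set is linearly independent.

linearly independent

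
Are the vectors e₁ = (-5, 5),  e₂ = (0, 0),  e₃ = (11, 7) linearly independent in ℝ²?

linearly dependent

There are 3 vectors in a 2-dimensional space, so they cannot be linearly independent.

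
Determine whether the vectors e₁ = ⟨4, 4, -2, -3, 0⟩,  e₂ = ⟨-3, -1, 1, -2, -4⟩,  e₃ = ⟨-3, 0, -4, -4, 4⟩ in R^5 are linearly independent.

linearly independent

Place the vectors as rows of a 3×5 matrix and reduce to echelon form.
The reduction yields 3 nonzero rows, so the rank is 3.
Since rank = 3 (the number of vectors), the set is linearly independent.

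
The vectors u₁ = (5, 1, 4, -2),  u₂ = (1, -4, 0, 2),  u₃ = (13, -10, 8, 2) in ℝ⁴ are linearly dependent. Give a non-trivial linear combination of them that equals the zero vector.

Solve the homogeneous system with u₁, u₂, u₃ as columns by row-reducing the coefficient matrix.
A generator of the null space is (2, 3, -1).

2u₁ + 3u₂ - u₃ = 0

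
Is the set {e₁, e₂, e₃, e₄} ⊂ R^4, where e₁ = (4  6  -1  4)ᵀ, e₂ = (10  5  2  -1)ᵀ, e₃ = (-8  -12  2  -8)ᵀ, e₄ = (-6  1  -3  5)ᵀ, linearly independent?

linearly dependent

One vector is a scalar multiple of another, so the set is dependent.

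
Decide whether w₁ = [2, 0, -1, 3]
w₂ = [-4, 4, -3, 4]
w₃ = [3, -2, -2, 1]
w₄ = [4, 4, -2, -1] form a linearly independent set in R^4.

linearly independent

The matrix [w₁|w₂|w₃|w₄] has determinant 348.
A nonzero determinant means the columns are linearly independent.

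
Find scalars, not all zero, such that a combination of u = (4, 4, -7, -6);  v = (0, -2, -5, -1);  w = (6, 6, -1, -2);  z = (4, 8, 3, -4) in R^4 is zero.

Solve the homogeneous system with u, v, w, z as columns by row-reducing the coefficient matrix.
One solution (up to scaling) is (1, -2, 0, -1).

u - 2v - z = 0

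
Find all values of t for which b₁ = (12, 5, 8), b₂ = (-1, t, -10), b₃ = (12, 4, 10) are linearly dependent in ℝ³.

Place the vectors as rows of a 3×3 matrix; dependence ⇔ determinant zero.
The determinant works out to 24*t - 102.
Solving 24*t - 102 = 0 yields t = 17/4.

t = 17/4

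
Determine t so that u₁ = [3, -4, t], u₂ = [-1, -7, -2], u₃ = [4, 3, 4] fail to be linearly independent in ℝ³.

t = 2

The vectors are dependent exactly when the determinant of the matrix with rows u₁, u₂, u₃ vanishes.
The determinant works out to 25*t - 50.
Setting this to zero gives t = 2.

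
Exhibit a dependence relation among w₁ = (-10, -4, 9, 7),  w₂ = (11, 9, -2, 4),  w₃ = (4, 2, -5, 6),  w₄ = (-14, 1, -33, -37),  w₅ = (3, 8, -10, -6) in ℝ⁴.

w₁ + 3w₂ + w₄ - 3w₅ = 0

Solve the homogeneous system with w₁, w₂, w₃, w₄, w₅ as columns by row-reducing the coefficient matrix.
A generator of the null space is (1, 3, 0, 1, -3).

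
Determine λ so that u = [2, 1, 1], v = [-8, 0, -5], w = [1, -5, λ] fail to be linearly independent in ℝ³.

λ = 15/8

Place the vectors as rows of a 3×3 matrix; dependence ⇔ determinant zero.
Cofactor expansion gives det = 8*λ - 15.
Setting this to zero gives λ = 15/8.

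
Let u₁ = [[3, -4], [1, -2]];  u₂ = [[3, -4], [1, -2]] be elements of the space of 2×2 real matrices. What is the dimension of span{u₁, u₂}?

dim = 1

Pass to coordinate vectors with respect to the basis {E₁₁, E₁₂, E₂₁, E₂₂}.
Apply Gaussian elimination to the matrix whose rows are u₁, u₂.
Reduction leaves 1 leading entry, giving rank 1.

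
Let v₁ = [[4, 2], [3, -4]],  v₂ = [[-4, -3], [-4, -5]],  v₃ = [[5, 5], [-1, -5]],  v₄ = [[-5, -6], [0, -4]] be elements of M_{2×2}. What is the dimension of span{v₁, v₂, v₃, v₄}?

dim = 3

Use coordinates relative to {E₁₁, E₁₂, E₂₁, E₂₂}.
Row-reduce the 4×4 matrix with these as rows.
Reduction leaves 3 leading entries, giving rank 3.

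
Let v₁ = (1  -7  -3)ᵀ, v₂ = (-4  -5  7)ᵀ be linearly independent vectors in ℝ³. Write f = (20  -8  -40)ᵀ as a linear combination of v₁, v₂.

f = 4v₁ - 4v₂

Write f = α₁v₁ + α₂v₂ and equate components.
Row-reducing the augmented matrix gives the unique coefficients (α₁, α₂) = (4, -4).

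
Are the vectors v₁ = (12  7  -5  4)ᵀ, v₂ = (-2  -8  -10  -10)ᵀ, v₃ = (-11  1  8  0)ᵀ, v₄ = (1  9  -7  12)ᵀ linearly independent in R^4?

Form the 4×4 matrix with these as columns; its determinant is 10678.
A nonzero determinant means the columns are linearly independent.

linearly independent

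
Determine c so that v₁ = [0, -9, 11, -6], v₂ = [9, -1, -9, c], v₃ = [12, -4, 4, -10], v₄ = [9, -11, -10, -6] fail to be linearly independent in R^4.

The vectors are dependent exactly when the determinant of the matrix with rows v₁, v₂, v₃, v₄ vanishes.
Cofactor expansion gives det = -2460*c - 8118.
This vanishes exactly when c = -33/10.

c = -33/10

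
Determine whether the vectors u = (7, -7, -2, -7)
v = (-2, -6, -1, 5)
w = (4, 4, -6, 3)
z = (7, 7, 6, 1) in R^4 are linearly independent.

Form the 4×4 matrix with these as columns; its determinant is 7710.
A nonzero determinant means the columns are linearly independent.

linearly independent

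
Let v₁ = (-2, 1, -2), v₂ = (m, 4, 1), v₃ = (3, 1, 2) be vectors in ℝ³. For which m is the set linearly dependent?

Dependence holds iff the 3×3 matrix [v₁ v₂ v₃] is singular.
The determinant works out to 13 - 4*m.
This vanishes exactly when m = 13/4.

m = 13/4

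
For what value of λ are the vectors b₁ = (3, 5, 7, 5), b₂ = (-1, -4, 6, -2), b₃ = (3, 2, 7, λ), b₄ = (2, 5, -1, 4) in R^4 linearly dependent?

λ = -23/2

Dependence holds iff the 4×4 matrix [b₁ b₂ b₃ b₄] is singular.
Cofactor expansion gives det = 2*λ + 23.
Setting this to zero gives λ = -23/2.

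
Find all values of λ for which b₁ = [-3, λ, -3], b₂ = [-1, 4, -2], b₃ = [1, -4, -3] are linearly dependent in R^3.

Dependence holds iff the 3×3 matrix [b₁ b₂ b₃] is singular.
The determinant works out to 60 - 5*λ.
Solving 60 - 5*λ = 0 yields λ = 12.

λ = 12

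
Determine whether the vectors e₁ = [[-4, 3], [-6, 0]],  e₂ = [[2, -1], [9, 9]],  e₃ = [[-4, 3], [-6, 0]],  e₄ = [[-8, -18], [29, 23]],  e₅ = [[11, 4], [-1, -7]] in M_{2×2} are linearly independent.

Take coordinates with respect to the standard basis {E₁₁, E₁₂, E₂₁, E₂₂}.
There are 5 vectors in a 4-dimensional space, so they cannot be linearly independent.

linearly dependent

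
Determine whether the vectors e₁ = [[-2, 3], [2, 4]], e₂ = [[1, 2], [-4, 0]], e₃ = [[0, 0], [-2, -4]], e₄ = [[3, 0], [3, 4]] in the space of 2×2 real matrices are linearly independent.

linearly independent

Take coordinates with respect to the standard basis {E₁₁, E₁₂, E₂₁, E₂₂}.
Place the vectors as rows of a 4×4 matrix and reduce to echelon form.
The reduction yields 4 nonzero rows, so the rank is 4.
Since rank = 4 (the number of vectors), the set is linearly independent.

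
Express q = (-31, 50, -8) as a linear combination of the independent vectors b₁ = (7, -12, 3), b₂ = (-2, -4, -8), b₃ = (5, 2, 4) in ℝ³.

Solve the system with b₁, b₂, b₃ as columns and q as the right-hand side.
The system has the unique solution (c₁, c₂, c₃) = (-4, -1, -1).

q = -4b₁ - b₂ - b₃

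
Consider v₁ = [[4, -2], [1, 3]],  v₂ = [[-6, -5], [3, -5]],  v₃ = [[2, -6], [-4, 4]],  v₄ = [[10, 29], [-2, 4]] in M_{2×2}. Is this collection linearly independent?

Write each element as a coordinate vector in ℝ⁴ using {E₁₁, E₁₂, E₂₁, E₂₂}.
Row-reduce the matrix whose columns are v₁, v₂, v₃, v₄.
The reduction yields 3 nonzero rows, so the rank is 3.
Since rank 3 < 4, the set is linearly dependent.

linearly dependent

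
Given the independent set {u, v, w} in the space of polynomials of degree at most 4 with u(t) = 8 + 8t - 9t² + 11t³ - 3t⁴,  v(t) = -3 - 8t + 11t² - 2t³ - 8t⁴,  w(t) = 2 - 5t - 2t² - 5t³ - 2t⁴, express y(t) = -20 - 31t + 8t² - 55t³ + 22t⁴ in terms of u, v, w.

Identify each element with its coordinate vector in ℝ⁵ via {1, t, …, t⁴}.
Write y = α₁u + … + α₃w and equate components.
Back-substitution yields (α₁, α₂, α₃) = (-4, -2, 3).

y = -4u - 2v + 3w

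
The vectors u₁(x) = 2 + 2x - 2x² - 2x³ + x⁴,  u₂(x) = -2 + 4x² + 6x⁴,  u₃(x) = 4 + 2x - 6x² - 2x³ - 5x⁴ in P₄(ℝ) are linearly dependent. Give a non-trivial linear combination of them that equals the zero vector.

u₁ - u₂ - u₃ = 0

Pass to coordinate vectors relative to the basis {1, x, …, x⁴}.
Row-reduce the matrix with u₁, u₂, u₃ as columns; the null space gives the coefficients.
One solution (up to scaling) is (1, -1, -1).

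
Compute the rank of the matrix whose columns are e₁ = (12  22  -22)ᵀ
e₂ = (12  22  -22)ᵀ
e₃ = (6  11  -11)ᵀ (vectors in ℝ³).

rank 1

Apply Gaussian elimination to the matrix whose rows are e₁, e₂, e₃.
The echelon form has 1 nonzero row, so the rank is 1.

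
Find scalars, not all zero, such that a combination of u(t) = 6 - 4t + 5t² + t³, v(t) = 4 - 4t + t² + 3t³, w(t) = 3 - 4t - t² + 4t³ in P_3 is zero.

Write each element as a vector in ℝ⁴ using {1, t, …, t³}.
Set up α₁u + … + α₃w = 0 and solve the homogeneous system.
One solution (up to scaling) is (1, -3, 2).

u - 3v + 2w = 0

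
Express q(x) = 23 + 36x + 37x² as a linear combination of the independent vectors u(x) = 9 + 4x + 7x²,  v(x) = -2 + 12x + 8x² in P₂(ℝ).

Identify each element with its coordinate vector in ℝ³ via {1, x, x²}.
Set up the augmented matrix [u | v | q] and row-reduce.
Back-substitution yields (a₁, a₂) = (3, 2).

q = 3u + 2v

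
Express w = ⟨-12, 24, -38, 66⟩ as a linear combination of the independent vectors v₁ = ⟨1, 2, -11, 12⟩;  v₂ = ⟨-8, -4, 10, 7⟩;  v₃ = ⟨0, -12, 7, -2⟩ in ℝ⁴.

w = 4v₁ + 2v₂ - 2v₃

Solve the system with v₁, v₂, v₃ as columns and w as the right-hand side.
Row-reducing the augmented matrix gives the unique coefficients (a₁, a₂, a₃) = (4, 2, -2).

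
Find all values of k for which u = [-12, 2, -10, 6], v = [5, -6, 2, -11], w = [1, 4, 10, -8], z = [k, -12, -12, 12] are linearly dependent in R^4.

Dependence holds iff the 4×4 matrix [u v w z] is singular.
Expanding, det = 8400 - 700*k.
Setting this to zero gives k = 12.

k = 12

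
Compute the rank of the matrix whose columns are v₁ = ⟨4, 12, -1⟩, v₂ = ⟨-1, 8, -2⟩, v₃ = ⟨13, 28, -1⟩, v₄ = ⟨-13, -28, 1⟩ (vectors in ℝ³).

Form the matrix with v₁, v₂, v₃, v₄ as columns and reduce.
Exactly 2 pivots survive; hence the rank is 2.
(With 4 elements in a 3-dimensional space the rank is at most 3.)

rank 2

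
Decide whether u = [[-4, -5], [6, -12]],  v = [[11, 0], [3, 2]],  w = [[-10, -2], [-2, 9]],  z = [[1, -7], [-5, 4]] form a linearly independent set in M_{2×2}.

Write each element as a coordinate vector in ℝ⁴ using {E₁₁, E₁₂, E₂₁, E₂₂}.
The matrix [u|v|w|z] has determinant 10540.
A nonzero determinant means the columns are linearly independent.

linearly independent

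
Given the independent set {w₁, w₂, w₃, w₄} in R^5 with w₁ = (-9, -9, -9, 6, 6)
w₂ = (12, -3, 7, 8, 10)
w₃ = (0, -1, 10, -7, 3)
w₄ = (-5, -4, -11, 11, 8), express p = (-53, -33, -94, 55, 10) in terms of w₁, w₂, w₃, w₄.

Solve the system with w₁, w₂, w₃, w₄ as columns and p as the right-hand side.
The system has the unique solution (α₁, …, α₄) = (4, -1, -4, 1).

p = 4w₁ - w₂ - 4w₃ + w₄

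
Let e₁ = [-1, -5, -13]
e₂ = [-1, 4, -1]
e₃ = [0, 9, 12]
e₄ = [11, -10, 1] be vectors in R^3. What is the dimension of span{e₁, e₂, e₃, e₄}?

Apply Gaussian elimination to the matrix whose rows are e₁, e₂, e₃, e₄.
Exactly 3 pivots survive; hence the rank is 3.
(With 4 elements in a 3-dimensional space the rank is at most 3.)

dim = 3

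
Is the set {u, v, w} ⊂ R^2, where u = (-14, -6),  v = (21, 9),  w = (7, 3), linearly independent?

There are 3 vectors in a 2-dimensional space, so they cannot be linearly independent.

linearly dependent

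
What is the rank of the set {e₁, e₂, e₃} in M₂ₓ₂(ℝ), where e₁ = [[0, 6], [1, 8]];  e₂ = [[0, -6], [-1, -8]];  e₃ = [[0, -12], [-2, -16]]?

rank 1

Represent each element by its coordinate vector in ℝ⁴.
Form the matrix with e₁, e₂, e₃ as columns and reduce.
There is 1 pivot column, so rank = 1.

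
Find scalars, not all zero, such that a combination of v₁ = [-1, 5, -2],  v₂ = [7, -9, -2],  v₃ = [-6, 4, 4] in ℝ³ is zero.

v₁ + v₂ + v₃ = 0

Write the vectors as columns of a matrix and find a nonzero vector in its null space.
One solution (up to scaling) is (1, 1, 1).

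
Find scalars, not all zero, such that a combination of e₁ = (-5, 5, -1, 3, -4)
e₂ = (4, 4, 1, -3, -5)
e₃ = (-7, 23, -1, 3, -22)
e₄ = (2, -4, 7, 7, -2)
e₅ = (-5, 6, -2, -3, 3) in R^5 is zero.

Write the vectors as columns of a matrix and find a nonzero vector in its null space.
One solution (up to scaling) is (3, 2, -1, 0, 0).

3e₁ + 2e₂ - e₃ = 0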